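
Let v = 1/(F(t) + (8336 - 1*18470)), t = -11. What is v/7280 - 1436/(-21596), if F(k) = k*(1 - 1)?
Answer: 26485406281/398314032480 ≈ 0.066494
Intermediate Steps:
F(k) = 0 (F(k) = k*0 = 0)
v = -1/10134 (v = 1/(0 + (8336 - 1*18470)) = 1/(0 + (8336 - 18470)) = 1/(0 - 10134) = 1/(-10134) = -1/10134 ≈ -9.8678e-5)
v/7280 - 1436/(-21596) = -1/10134/7280 - 1436/(-21596) = -1/10134*1/7280 - 1436*(-1/21596) = -1/73775520 + 359/5399 = 26485406281/398314032480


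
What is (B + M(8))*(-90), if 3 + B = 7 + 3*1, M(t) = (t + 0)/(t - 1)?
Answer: -5130/7 ≈ -732.86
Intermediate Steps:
M(t) = t/(-1 + t)
B = 7 (B = -3 + (7 + 3*1) = -3 + (7 + 3) = -3 + 10 = 7)
(B + M(8))*(-90) = (7 + 8/(-1 + 8))*(-90) = (7 + 8/7)*(-90) = (57/7)*(-90) = -5130/7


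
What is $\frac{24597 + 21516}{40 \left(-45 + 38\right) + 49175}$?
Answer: $\frac{46113}{48895} \approx 0.9431$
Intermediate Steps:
$\frac{24597 + 21516}{40 \left(-45 + 38\right) + 49175} = \frac{46113}{40 \left(-7\right) + 49175} = \frac{46113}{-280 + 49175} = \frac{46113}{48895}$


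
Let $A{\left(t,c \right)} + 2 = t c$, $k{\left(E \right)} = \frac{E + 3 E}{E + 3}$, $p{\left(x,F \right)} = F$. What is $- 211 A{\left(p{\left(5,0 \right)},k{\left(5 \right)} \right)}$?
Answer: $422$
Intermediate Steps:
$k{\left(E \right)} = \frac{4 E}{3 + E}$
$A{\left(t,c \right)} = -2 + c t$ ($A{\left(t,c \right)} = -2 + t c = -2 + c t$)
$- 211 A{\left(p{\left(5,0 \right)},k{\left(5 \right)} \right)} = - 211 \left(-2 + 4 \cdot 5 \frac{1}{3 + 5} \cdot 0\right) = - 211 \left(-2 + 4 \cdot 5 \cdot \frac{1}{8} \cdot 0\right) = - 211 \left(-2 + \frac{5}{2} \cdot 0\right) = - 211 \left(-2 + 0\right) = \left(-211\right) \left(-2\right) = 422$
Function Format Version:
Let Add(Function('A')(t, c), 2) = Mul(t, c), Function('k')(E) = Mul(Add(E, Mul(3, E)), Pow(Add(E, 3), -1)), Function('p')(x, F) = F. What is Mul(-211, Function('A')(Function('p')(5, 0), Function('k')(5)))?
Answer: 422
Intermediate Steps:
Function('k')(E) = Mul(4, E, Pow(Add(3, E), -1)) (Function('k')(E) = Mul(Mul(4, E), Pow(Add(3, E), -1)) = Mul(4, E, Pow(Add(3, E), -1)))
Function('A')(t, c) = Add(-2, Mul(c, t)) (Function('A')(t, c) = Add(-2, Mul(t, c)) = Add(-2, Mul(c, t)))
Mul(-211, Function('A')(Function('p')(5, 0), Function('k')(5))) = Mul(-211, Add(-2, Mul(Mul(4, 5, Pow(Add(3, 5), -1)), 0))) = Mul(-211, Add(-2, Mul(Mul(4, 5, Pow(8, -1)), 0))) = Mul(-211, Add(-2, Mul(Mul(4, 5, Rational(1, 8)), 0))) = Mul(-211, Add(-2, Mul(Rational(5, 2), 0))) = Mul(-211, Add(-2, 0)) = Mul(-211, -2) = 422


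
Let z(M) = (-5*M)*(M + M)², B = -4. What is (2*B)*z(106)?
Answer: 190562560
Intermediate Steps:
z(M) = -20*M³ (z(M) = (-5*M)*(2*M)² = (-5*M)*(4*M²) = -20*M³)
(2*B)*z(106) = (2*(-4))*(-20*106³) = -(-160)*1191016 = -8*(-23820320) = 190562560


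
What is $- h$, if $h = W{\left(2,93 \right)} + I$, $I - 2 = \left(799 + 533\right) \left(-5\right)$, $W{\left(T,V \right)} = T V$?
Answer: $6472$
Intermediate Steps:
$I = -6658$ ($I = 2 + \left(799 + 533\right) \left(-5\right) = 2 + 1332 \left(-5\right) = 2 - 6660 = -6658$)
$h = -6472$ ($h = 2 \cdot 93 - 6658 = 186 - 6658 = -6472$)
$- h = \left(-1\right) \left(-6472\right) = 6472$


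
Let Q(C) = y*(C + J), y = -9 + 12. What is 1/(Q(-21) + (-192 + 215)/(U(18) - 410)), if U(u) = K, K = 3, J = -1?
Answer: -407/26885 ≈ -0.015139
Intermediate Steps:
y = 3
U(u) = 3
Q(C) = -3 + 3*C (Q(C) = 3*(C - 1) = 3*(-1 + C) = -3 + 3*C)
1/(Q(-21) + (-192 + 215)/(U(18) - 410)) = 1/((-3 + 3*(-21)) + (-192 + 215)/(3 - 410)) = 1/((-3 - 63) + 23/(-407)) = 1/(-66 + 23*(-1/407)) = 1/(-66 - 23/407) = 1/(-26885/407) = -407/26885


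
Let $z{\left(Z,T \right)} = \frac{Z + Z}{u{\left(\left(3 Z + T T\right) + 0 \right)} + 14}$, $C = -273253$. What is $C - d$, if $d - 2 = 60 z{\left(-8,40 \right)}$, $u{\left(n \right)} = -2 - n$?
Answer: $- \frac{106842945}{391} \approx -2.7326 \cdot 10^{5}$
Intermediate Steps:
$z{\left(Z,T \right)} = \frac{2 Z}{12 - T^{2} - 3 Z}$ ($z{\left(Z,T \right)} = \frac{Z + Z}{\left(-2 - \left(\left(3 Z + T T\right) + 0\right)\right) + 14} = \frac{2 Z}{\left(-2 - \left(\left(3 Z + T^{2}\right) + 0\right)\right) + 14} = \frac{2 Z}{\left(-2 - \left(\left(T^{2} + 3 Z\right) + 0\right)\right) + 14} = \frac{2 Z}{\left(-2 - \left(T^{2} + 3 Z\right)\right) + 14} = \frac{2 Z}{\left(-2 - T^{2} - 3 Z\right) + 14} = \frac{2 Z}{12 - T^{2} - 3 Z}$)
$d = \frac{1022}{391}$ ($d = 2 + 60 \left(\left(-2\right) \left(-8\right) \frac{1}{-12 + 40^{2} + 3 \left(-8\right)}\right) = 2 + 60 \left(\left(-2\right) \left(-8\right) \frac{1}{-12 + 1600 - 24}\right) = 2 + 60 \left(\left(-2\right) \left(-8\right) \frac{1}{1564}\right) = 2 + 60 \cdot \frac{4}{391} = 2 + \frac{240}{391} = \frac{1022}{391} \approx 2.6138$)
$C - d = -273253 - \frac{1022}{391} = - \frac{106842945}{391}$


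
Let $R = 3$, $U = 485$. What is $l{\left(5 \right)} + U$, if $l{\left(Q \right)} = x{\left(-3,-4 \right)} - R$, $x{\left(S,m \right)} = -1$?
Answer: $481$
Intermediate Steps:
$l{\left(Q \right)} = -4$ ($l{\left(Q \right)} = -1 - 3 = -4$)
$l{\left(5 \right)} + U = -4 + 485 = 481$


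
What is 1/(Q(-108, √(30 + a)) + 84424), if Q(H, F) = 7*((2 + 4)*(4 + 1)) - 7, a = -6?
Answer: 1/84627 ≈ 1.1817e-5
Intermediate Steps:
Q(H, F) = 203 (Q(H, F) = 7*(6*5) - 7 = 7*30 - 7 = 210 - 7 = 203)
1/(Q(-108, √(30 + a)) + 84424) = 1/(203 + 84424) = 1/84627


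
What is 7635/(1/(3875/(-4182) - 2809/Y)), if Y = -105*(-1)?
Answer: -2062147839/9758 ≈ -2.1133e+5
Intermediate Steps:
Y = 105
7635/(1/(3875/(-4182) - 2809/Y)) = 7635/(1/(3875/(-4182) - 2809/105)) = 7635/(1/(3875*(-1/4182) - 2809*1/105)) = 7635/(1/(-3875/4182 - 2809/105)) = 7635/(1/(-1350457/48790)) = 7635/(-48790/1350457) = 7635*(-1350457/48790) = -2062147839/9758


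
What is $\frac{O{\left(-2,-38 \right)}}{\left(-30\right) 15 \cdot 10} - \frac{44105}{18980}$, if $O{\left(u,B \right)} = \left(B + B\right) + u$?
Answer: $- \frac{3283201}{1423500} \approx -2.3064$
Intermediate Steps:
$O{\left(u,B \right)} = u + 2 B$ ($O{\left(u,B \right)} = 2 B + u = u + 2 B$)
$\frac{O{\left(-2,-38 \right)}}{\left(-30\right) 15 \cdot 10} - \frac{44105}{18980} = \frac{-2 + 2 \left(-38\right)}{\left(-30\right) 15 \cdot 10} - \frac{44105}{18980} = \frac{-2 - 76}{\left(-450\right) 10} - \frac{8821}{3796} = - \frac{78}{-4500} - \frac{8821}{3796} = \left(-78\right) \left(- \frac{1}{4500}\right) - \frac{8821}{3796} = \frac{13}{750} - \frac{8821}{3796} = - \frac{3283201}{1423500}$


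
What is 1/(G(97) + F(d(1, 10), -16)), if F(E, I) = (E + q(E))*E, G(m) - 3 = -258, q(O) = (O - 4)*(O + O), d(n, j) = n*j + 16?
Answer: 1/30165 ≈ 3.3151e-5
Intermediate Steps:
d(n, j) = 16 + j*n (d(n, j) = j*n + 16 = 16 + j*n)
q(O) = 2*O*(-4 + O) (q(O) = (-4 + O)*(2*O) = 2*O*(-4 + O))
G(m) = -255 (G(m) = 3 - 258 = -255)
F(E, I) = E*(E + 2*E*(-4 + E)) (F(E, I) = (E + 2*E*(-4 + E))*E = E*(E + 2*E*(-4 + E)))
1/(G(97) + F(d(1, 10), -16)) = 1/(-255 + (16 + 10*1)²*(-7 + 2*(16 + 10*1))) = 1/(-255 + (16 + 10)²*(-7 + 2*(16 + 10))) = 1/(-255 + 26²*(-7 + 2*26)) = 1/(-255 + 676*(-7 + 52)) = 1/(-255 + 676*45) = 1/(-255 + 30420) = 1/30165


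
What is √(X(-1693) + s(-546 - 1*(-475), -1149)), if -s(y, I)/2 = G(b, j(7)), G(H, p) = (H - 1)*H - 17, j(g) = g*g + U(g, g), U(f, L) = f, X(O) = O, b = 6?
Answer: 3*I*√191 ≈ 41.461*I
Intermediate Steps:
j(g) = g + g² (j(g) = g*g + g = g² + g = g + g²)
G(H, p) = -17 + H*(-1 + H) (G(H, p) = (-1 + H)*H - 17 = H*(-1 + H) - 17 = -17 + H*(-1 + H))
s(y, I) = -26 (s(y, I) = -2*(-17 + 6² - 1*6) = -2*(-17 + 36 - 6) = -2*13 = -26)
√(X(-1693) + s(-546 - 1*(-475), -1149)) = √(-1693 - 26) = √(-1719) = 3*I*√191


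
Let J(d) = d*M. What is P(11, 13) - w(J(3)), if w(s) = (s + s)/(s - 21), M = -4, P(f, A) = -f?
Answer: -129/11 ≈ -11.727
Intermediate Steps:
J(d) = -4*d (J(d) = d*(-4) = -4*d)
w(s) = 2*s/(-21 + s) (w(s) = (2*s)/(-21 + s) = 2*s/(-21 + s))
P(11, 13) - w(J(3)) = -1*11 - 2*(-4*3)/(-21 - 4*3) = -11 - 2*(-12)/(-21 - 12) = -11 - 2*(-12)/(-33) = -11 - 2*(-12)*(-1)/33 = -11 - 1*8/11 = -11 - 8/11 = -129/11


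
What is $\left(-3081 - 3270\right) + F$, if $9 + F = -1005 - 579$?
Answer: $-7944$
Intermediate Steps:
$F = -1593$ ($F = -9 - 1584 = -1593$)
$\left(-3081 - 3270\right) + F = \left(-3081 - 3270\right) - 1593 = -6351 - 1593 = -7944$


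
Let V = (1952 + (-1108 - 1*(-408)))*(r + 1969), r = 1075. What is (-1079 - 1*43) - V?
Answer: -3812210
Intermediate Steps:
V = 3811088 (V = (1952 + (-1108 - 1*(-408)))*(1075 + 1969) = (1952 + (-1108 + 408))*3044 = (1952 - 700)*3044 = 1252*3044 = 3811088)
(-1079 - 1*43) - V = (-1079 - 1*43) - 1*3811088 = (-1079 - 43) - 3811088 = -1122 - 3811088 = -3812210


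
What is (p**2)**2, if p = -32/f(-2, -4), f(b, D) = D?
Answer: 4096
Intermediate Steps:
p = 8 (p = -32/(-4) = -32*(-1/4) = 8)
(p**2)**2 = (8**2)**2 = 64**2 = 4096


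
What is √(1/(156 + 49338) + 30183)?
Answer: √73937968184082/49494 ≈ 173.73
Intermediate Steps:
√(1/(156 + 49338) + 30183) = √(1/49494 + 30183) = √(1493877403/49494) = √73937968184082/49494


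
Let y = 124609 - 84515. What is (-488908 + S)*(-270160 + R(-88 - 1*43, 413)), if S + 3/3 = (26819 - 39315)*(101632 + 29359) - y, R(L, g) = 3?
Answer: 442353056158623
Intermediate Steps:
y = 40094
S = -1636903631 (S = -1 + ((26819 - 39315)*(101632 + 29359) - 1*40094) = -1 + (-12496*130991 - 40094) = -1 + (-1636863536 - 40094) = -1 - 1636903630 = -1636903631)
(-488908 + S)*(-270160 + R(-88 - 1*43, 413)) = (-488908 - 1636903631)*(-270160 + 3) = -1637392539*(-270157) = 442353056158623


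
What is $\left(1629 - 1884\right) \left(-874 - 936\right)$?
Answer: $461550$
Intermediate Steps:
$\left(1629 - 1884\right) \left(-874 - 936\right) = \left(-255\right) \left(-1810\right) = 461550$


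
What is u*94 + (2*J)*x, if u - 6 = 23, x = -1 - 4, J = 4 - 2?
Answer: 2706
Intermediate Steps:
J = 2
x = -5
u = 29 (u = 6 + 23 = 29)
u*94 + (2*J)*x = 29*94 + (2*2)*(-5) = 2726 + 4*(-5) = 2726 - 20 = 2706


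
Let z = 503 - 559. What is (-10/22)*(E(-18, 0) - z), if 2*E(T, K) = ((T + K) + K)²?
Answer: -1090/11 ≈ -99.091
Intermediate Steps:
z = -56
E(T, K) = (T + 2*K)²/2 (E(T, K) = ((T + K) + K)²/2 = ((K + T) + K)²/2 = (T + 2*K)²/2)
(-10/22)*(E(-18, 0) - z) = (-10/22)*((-18 + 2*0)²/2 - 1*(-56)) = (-10*1/22)*((-18 + 0)²/2 + 56) = -5*((½)*(-18)² + 56)/11 = -5*((½)*324 + 56)/11 = -5*(162 + 56)/11 = -5/11*218 = -1090/11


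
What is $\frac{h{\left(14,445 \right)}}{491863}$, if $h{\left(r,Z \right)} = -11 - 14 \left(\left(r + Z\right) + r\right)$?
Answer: $- \frac{6633}{491863} \approx -0.013485$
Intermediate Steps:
$h{\left(r,Z \right)} = -11 - 28 r - 14 Z$ ($h{\left(r,Z \right)} = -11 - 14 \left(\left(Z + r\right) + r\right) = -11 - 14 \left(Z + 2 r\right) = -11 - \left(14 Z + 28 r\right) = -11 - 28 r - 14 Z$)
$\frac{h{\left(14,445 \right)}}{491863} = \frac{-11 - 392 - 6230}{491863} = \left(-11 - 392 - 6230\right) \frac{1}{491863} = \left(-6633\right) \frac{1}{491863} = - \frac{6633}{491863}$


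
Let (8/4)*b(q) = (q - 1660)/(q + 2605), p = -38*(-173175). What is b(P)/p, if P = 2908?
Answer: 104/6046520575 ≈ 1.7200e-8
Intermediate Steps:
p = 6580650
b(q) = (-1660 + q)/(2*(2605 + q)) (b(q) = ((q - 1660)/(q + 2605))/2 = ((-1660 + q)/(2605 + q))/2 = (-1660 + q)/(2*(2605 + q)))
b(P)/p = ((-1660 + 2908)/(2*(2605 + 2908)))/6580650 = ((½)*1248/5513)*(1/6580650) = ((½)*(1/5513)*1248)*(1/6580650) = (624/5513)*(1/6580650) = 104/6046520575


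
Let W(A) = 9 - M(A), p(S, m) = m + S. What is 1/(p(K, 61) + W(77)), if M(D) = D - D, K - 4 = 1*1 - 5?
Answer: 1/70 ≈ 0.014286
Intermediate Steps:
K = 0 (K = 4 + (1*1 - 5) = 4 + (1 - 5) = 4 - 4 = 0)
p(S, m) = S + m
M(D) = 0
W(A) = 9 (W(A) = 9 - 1*0 = 9 + 0 = 9)
1/(p(K, 61) + W(77)) = 1/((0 + 61) + 9) = 1/(61 + 9) = 1/70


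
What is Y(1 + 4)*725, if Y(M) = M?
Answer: 3625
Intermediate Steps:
Y(1 + 4)*725 = (1 + 4)*725 = 5*725 = 3625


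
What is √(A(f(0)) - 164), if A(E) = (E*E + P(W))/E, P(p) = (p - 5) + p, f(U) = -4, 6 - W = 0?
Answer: I*√679/2 ≈ 13.029*I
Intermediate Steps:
W = 6 (W = 6 - 1*0 = 6 + 0 = 6)
P(p) = -5 + 2*p (P(p) = (-5 + p) + p = -5 + 2*p)
A(E) = (7 + E²)/E (A(E) = (E*E + (-5 + 2*6))/E = (E² + (-5 + 12))/E = (E² + 7)/E = (7 + E²)/E)
√(A(f(0)) - 164) = √((-4 + 7/(-4)) - 164) = √((-4 + 7*(-¼)) - 164) = √((-4 - 7/4) - 164) = √(-23/4 - 164) = √(-679/4) = I*√679/2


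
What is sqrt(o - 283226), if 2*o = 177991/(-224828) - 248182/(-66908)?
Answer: I*sqrt(26470892685286788110)/9667604 ≈ 532.19*I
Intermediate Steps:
o = 28206453/19335208 (o = (177991/(-224828) - 248182/(-66908))/2 = (177991*(-1/224828) - 248182*(-1/66908))/2 = (-177991/224828 + 319/86)/2 = (1/2)*(28206453/9667604) = 28206453/19335208 ≈ 1.4588)
sqrt(o - 283226) = sqrt(28206453/19335208 - 283226) = sqrt(-5476205414555/19335208) = I*sqrt(26470892685286788110)/9667604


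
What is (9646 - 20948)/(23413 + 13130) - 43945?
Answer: -1605893437/36543 ≈ -43945.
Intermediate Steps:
(9646 - 20948)/(23413 + 13130) - 43945 = -11302/36543 - 43945 = -1605893437/36543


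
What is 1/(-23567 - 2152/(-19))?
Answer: -19/445621 ≈ -4.2637e-5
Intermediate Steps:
1/(-23567 - 2152/(-19)) = 1/(-23567 - 2152*(-1/19)) = 1/(-23567 + 2152/19) = 1/(-445621/19) = -19/445621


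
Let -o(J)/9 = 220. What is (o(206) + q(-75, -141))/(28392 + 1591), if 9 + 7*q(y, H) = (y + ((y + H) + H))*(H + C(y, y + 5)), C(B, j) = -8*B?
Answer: -212157/209881 ≈ -1.0108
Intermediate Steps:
o(J) = -1980 (o(J) = -9*220 = -1980)
q(y, H) = -9/7 + (H - 8*y)*(2*H + 2*y)/7 (q(y, H) = -9/7 + ((y + ((y + H) + H))*(H - 8*y))/7 = -9/7 + ((y + ((H + y) + H))*(H - 8*y))/7 = -9/7 + ((y + (y + 2*H))*(H - 8*y))/7 = -9/7 + ((2*H + 2*y)*(H - 8*y))/7 = -9/7 + ((H - 8*y)*(2*H + 2*y))/7 = -9/7 + (H - 8*y)*(2*H + 2*y)/7)
(o(206) + q(-75, -141))/(28392 + 1591) = (-1980 + (-9/7 - 16/7*(-75)² + (2/7)*(-141)² - 2*(-141)*(-75)))/(28392 + 1591) = (-1980 + (-9/7 - 16/7*5625 + (2/7)*19881 - 21150))/29983 = (-1980 + (-9/7 - 90000/7 + 39762/7 - 21150))*(1/29983) = (-1980 - 198297/7)*(1/29983) = -212157/7*1/29983 = -212157/209881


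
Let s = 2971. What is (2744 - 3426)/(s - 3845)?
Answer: 341/437 ≈ 0.78032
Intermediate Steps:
(2744 - 3426)/(s - 3845) = (2744 - 3426)/(2971 - 3845) = -682/(-874) = -682*(-1/874) = 341/437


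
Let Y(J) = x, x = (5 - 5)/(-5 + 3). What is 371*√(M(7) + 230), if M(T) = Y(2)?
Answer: 371*√230 ≈ 5626.5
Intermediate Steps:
x = 0 (x = 0/(-2) = 0*(-½) = 0)
Y(J) = 0
M(T) = 0
371*√(M(7) + 230) = 371*√(0 + 230) = 371*√230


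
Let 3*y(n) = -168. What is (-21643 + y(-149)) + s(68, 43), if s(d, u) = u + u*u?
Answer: -19807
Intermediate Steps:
y(n) = -56 (y(n) = (1/3)*(-168) = -56)
s(d, u) = u + u**2
(-21643 + y(-149)) + s(68, 43) = (-21643 - 56) + 43*(1 + 43) = -21699 + 43*44 = -21699 + 1892 = -19807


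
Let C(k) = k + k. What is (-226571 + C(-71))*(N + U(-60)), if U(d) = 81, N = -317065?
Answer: 71864393592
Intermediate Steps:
C(k) = 2*k
(-226571 + C(-71))*(N + U(-60)) = (-226571 + 2*(-71))*(-317065 + 81) = (-226571 - 142)*(-316984) = -226713*(-316984) = 71864393592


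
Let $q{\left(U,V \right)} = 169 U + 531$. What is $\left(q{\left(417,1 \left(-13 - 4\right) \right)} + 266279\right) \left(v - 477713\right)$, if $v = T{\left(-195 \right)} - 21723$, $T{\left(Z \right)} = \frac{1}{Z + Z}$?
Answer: $- \frac{65695996568603}{390} \approx -1.6845 \cdot 10^{11}$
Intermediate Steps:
$T{\left(Z \right)} = \frac{1}{2 Z}$
$q{\left(U,V \right)} = 531 + 169 U$
$v = - \frac{8471971}{390}$ ($v = \frac{1}{2 \left(-195\right)} - 21723 = \frac{1}{2} \left(- \frac{1}{195}\right) - 21723 = - \frac{1}{390} - 21723 = - \frac{8471971}{390} \approx -21723.0$)
$\left(q{\left(417,1 \left(-13 - 4\right) \right)} + 266279\right) \left(v - 477713\right) = \left(\left(531 + 169 \cdot 417\right) + 266279\right) \left(- \frac{8471971}{390} - 477713\right) = \left(\left(531 + 70473\right) + 266279\right) \left(- \frac{194780041}{390}\right) = \left(71004 + 266279\right) \left(- \frac{194780041}{390}\right) = 337283 \left(- \frac{194780041}{390}\right) = - \frac{65695996568603}{390}$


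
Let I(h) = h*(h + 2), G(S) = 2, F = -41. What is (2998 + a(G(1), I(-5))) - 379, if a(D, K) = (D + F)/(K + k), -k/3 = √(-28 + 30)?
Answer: 60172/23 - 13*√2/23 ≈ 2615.4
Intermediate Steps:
I(h) = h*(2 + h)
k = -3*√2 (k = -3*√(-28 + 30) = -3*√2 ≈ -4.2426)
a(D, K) = (-41 + D)/(K - 3*√2) (a(D, K) = (D - 41)/(K - 3*√2) = (-41 + D)/(K - 3*√2))
(2998 + a(G(1), I(-5))) - 379 = (2998 + (-41 + 2)/(-5*(2 - 5) - 3*√2)) - 379 = (2998 - 39/(-5*(-3) - 3*√2)) - 379 = (2998 - 39/(15 - 3*√2)) - 379 = 2619 - 39/(15 - 3*√2)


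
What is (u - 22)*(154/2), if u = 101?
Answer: 6083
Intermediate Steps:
(u - 22)*(154/2) = (101 - 22)*(154/2) = 79*(154*(½)) = 79*77 = 6083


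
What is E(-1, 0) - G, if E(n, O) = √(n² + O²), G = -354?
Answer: 355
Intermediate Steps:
E(n, O) = √(O² + n²)
E(-1, 0) - G = √(0² + (-1)²) - 1*(-354) = √(0 + 1) + 354 = √1 + 354 = 1 + 354 = 355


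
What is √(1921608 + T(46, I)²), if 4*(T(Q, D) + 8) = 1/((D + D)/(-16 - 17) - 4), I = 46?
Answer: √1542749502529/896 ≈ 1386.2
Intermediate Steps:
T(Q, D) = -8 + 1/(4*(-4 - 2*D/33)) (T(Q, D) = -8 + 1/(4*((D + D)/(-16 - 17) - 4)) = -8 + 1/(4*((2*D)/(-33) - 4)) = -8 + 1/(4*((2*D)*(-1/33) - 4)) = -8 + 1/(4*(-2*D/33 - 4)) = -8 + 1/(4*(-4 - 2*D/33)))
√(1921608 + T(46, I)²) = √(1921608 + ((-4257 - 64*46)/(8*(66 + 46)))²) = √(1921608 + ((⅛)*(-4257 - 2944)/112)²) = √(1921608 + ((⅛)*(1/112)*(-7201))²) = √(1921608 + (-7201/896)²) = √(1921608 + 51854401/802816) = √(1542749502529/802816) = √1542749502529/896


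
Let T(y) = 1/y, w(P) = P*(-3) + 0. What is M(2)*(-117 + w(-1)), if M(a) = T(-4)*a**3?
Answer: 228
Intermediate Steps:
w(P) = -3*P (w(P) = -3*P + 0 = -3*P)
M(a) = -a**3/4 (M(a) = a**3/(-4) = -a**3/4)
M(2)*(-117 + w(-1)) = (-1/4*2**3)*(-117 - 3*(-1)) = (-1/4*8)*(-117 + 3) = -2*(-114) = 228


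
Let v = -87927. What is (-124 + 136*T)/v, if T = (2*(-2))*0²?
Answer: 124/87927 ≈ 0.0014103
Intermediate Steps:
T = 0 (T = -4*0 = 0)
(-124 + 136*T)/v = (-124 + 136*0)/(-87927) = (-124 + 0)*(-1/87927) = -124*(-1/87927) = 124/87927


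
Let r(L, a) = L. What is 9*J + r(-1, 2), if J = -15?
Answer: -136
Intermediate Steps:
9*J + r(-1, 2) = 9*(-15) - 1 = -135 - 1 = -136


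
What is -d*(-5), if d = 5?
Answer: 25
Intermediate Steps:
-d*(-5) = -1*5*(-5) = -5*(-5) = 25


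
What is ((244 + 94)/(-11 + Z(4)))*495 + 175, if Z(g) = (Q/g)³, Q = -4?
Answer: -27535/2 ≈ -13768.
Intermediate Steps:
Z(g) = -64/g³ (Z(g) = (-4/g)³ = -64/g³)
((244 + 94)/(-11 + Z(4)))*495 + 175 = ((244 + 94)/(-11 - 64/4³))*495 + 175 = (338/(-11 - 64*1/64))*495 + 175 = (338/(-11 - 1))*495 + 175 = (338/(-12))*495 + 175 = (338*(-1/12))*495 + 175 = -169/6*495 + 175 = -27885/2 + 175 = -27535/2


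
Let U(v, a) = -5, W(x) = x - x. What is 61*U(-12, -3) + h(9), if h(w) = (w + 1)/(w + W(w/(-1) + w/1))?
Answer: -2735/9 ≈ -303.89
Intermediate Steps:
W(x) = 0
h(w) = (1 + w)/w (h(w) = (w + 1)/(w + 0) = (1 + w)/w)
61*U(-12, -3) + h(9) = 61*(-5) + (1 + 9)/9 = -305 + (⅑)*10 = -305 + 10/9 = -2735/9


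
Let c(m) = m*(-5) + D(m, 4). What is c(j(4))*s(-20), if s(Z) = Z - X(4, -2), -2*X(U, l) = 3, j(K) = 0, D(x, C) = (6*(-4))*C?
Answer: 1776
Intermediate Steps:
D(x, C) = -24*C
X(U, l) = -3/2 (X(U, l) = -1/2*3 = -3/2)
c(m) = -96 - 5*m (c(m) = m*(-5) - 24*4 = -5*m - 96 = -96 - 5*m)
s(Z) = 3/2 + Z (s(Z) = Z - 1*(-3/2) = Z + 3/2 = 3/2 + Z)
c(j(4))*s(-20) = (-96 - 5*0)*(3/2 - 20) = (-96 + 0)*(-37/2) = -96*(-37/2) = 1776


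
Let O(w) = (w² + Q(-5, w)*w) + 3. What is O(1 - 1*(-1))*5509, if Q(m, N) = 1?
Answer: 49581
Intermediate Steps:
O(w) = 3 + w + w² (O(w) = (w² + 1*w) + 3 = (w² + w) + 3 = (w + w²) + 3 = 3 + w + w²)
O(1 - 1*(-1))*5509 = (3 + (1 - 1*(-1)) + (1 - 1*(-1))²)*5509 = (3 + (1 + 1) + (1 + 1)²)*5509 = (3 + 2 + 2²)*5509 = (3 + 2 + 4)*5509 = 9*5509 = 49581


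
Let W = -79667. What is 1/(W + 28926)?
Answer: -1/50741 ≈ -1.9708e-5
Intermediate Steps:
1/(W + 28926) = 1/(-79667 + 28926) = 1/(-50741) = -1/50741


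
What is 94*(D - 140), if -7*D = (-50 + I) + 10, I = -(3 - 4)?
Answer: -88454/7 ≈ -12636.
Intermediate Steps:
I = 1 (I = -1*(-1) = 1)
D = 39/7 (D = -((-50 + 1) + 10)/7 = -(-49 + 10)/7 = -1/7*(-39) = 39/7 ≈ 5.5714)
94*(D - 140) = 94*(39/7 - 140) = 94*(-941/7) = -88454/7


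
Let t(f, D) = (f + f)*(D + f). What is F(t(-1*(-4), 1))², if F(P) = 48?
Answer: 2304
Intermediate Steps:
t(f, D) = 2*f*(D + f) (t(f, D) = (2*f)*(D + f) = 2*f*(D + f))
F(t(-1*(-4), 1))² = 48² = 2304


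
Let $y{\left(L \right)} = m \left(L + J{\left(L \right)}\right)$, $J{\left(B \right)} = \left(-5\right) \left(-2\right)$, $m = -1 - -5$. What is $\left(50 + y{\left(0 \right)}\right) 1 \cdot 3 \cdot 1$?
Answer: $270$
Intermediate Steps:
$m = 4$ ($m = -1 + 5 = 4$)
$J{\left(B \right)} = 10$
$y{\left(L \right)} = 40 + 4 L$ ($y{\left(L \right)} = 4 \left(L + 10\right) = 4 \left(10 + L\right) = 40 + 4 L$)
$\left(50 + y{\left(0 \right)}\right) 1 \cdot 3 \cdot 1 = \left(50 + \left(40 + 4 \cdot 0\right)\right) 1 \cdot 3 \cdot 1 = \left(50 + \left(40 + 0\right)\right) 3 \cdot 1 = \left(50 + 40\right) 3 = 90 \cdot 3 = 270$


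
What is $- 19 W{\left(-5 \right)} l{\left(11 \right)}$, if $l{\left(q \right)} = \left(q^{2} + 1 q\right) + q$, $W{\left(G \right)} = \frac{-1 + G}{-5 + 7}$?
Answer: $8151$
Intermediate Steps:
$W{\left(G \right)} = - \frac{1}{2} + \frac{G}{2}$ ($W{\left(G \right)} = \frac{-1 + G}{2} = \left(-1 + G\right) \frac{1}{2} = - \frac{1}{2} + \frac{G}{2}$)
$l{\left(q \right)} = q^{2} + 2 q$ ($l{\left(q \right)} = \left(q^{2} + q\right) + q = \left(q + q^{2}\right) + q = q^{2} + 2 q$)
$- 19 W{\left(-5 \right)} l{\left(11 \right)} = - 19 \left(- \frac{1}{2} + \frac{1}{2} \left(-5\right)\right) 11 \left(2 + 11\right) = - 19 \left(- \frac{1}{2} - \frac{5}{2}\right) 11 \cdot 13 = \left(-19\right) \left(-3\right) 143 = 57 \cdot 143 = 8151$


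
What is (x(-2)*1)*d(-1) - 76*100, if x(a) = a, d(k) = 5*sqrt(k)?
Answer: -7600 - 10*I ≈ -7600.0 - 10.0*I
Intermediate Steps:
(x(-2)*1)*d(-1) - 76*100 = (-2*1)*(5*sqrt(-1)) - 76*100 = -10*I - 7600 = -7600 - 10*I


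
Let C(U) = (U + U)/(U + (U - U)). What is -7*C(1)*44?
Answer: -616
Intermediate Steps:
C(U) = 2 (C(U) = (2*U)/(U + 0) = (2*U)/U = 2)
-7*C(1)*44 = -7*2*44 = -14*44 = -616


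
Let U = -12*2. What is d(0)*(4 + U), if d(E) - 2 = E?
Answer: -40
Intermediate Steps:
d(E) = 2 + E
U = -24
d(0)*(4 + U) = (2 + 0)*(4 - 24) = 2*(-20) = -40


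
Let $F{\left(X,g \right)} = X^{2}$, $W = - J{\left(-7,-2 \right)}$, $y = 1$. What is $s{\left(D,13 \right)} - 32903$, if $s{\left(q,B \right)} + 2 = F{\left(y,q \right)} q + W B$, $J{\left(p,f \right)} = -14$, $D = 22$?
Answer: $-32701$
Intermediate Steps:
$W = 14$ ($W = \left(-1\right) \left(-14\right) = 14$)
$s{\left(q,B \right)} = -2 + q + 14 B$ ($s{\left(q,B \right)} = -2 + \left(1^{2} q + 14 B\right) = -2 + \left(1 q + 14 B\right) = -2 + \left(q + 14 B\right) = -2 + q + 14 B$)
$s{\left(D,13 \right)} - 32903 = \left(-2 + 22 + 14 \cdot 13\right) - 32903 = \left(-2 + 22 + 182\right) - 32903 = 202 - 32903 = -32701$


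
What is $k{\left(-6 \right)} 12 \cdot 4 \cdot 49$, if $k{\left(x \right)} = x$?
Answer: $-14112$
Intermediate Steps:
$k{\left(-6 \right)} 12 \cdot 4 \cdot 49 = - 6 \cdot 12 \cdot 4 \cdot 49 = \left(-6\right) 48 \cdot 49 = \left(-288\right) 49 = -14112$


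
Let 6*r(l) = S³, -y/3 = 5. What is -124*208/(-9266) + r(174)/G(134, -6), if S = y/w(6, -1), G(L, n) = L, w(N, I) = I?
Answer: 8668253/1241644 ≈ 6.9813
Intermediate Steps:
y = -15 (y = -3*5 = -15)
S = 15 (S = -15/(-1) = -15*(-1) = 15)
r(l) = 1125/2 (r(l) = (⅙)*15³ = (⅙)*3375 = 1125/2)
-124*208/(-9266) + r(174)/G(134, -6) = -124*208/(-9266) + (1125/2)/134 = -25792*(-1/9266) + (1125/2)*(1/134) = 12896/4633 + 1125/268 = 8668253/1241644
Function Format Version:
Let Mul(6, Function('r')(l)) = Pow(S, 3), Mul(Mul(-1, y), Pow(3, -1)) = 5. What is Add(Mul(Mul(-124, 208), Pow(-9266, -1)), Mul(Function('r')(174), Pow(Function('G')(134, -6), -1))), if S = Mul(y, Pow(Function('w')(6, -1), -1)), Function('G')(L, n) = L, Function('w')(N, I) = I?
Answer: Rational(8668253, 1241644) ≈ 6.9813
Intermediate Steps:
y = -15 (y = Mul(-3, 5) = -15)
S = 15 (S = Mul(-15, Pow(-1, -1)) = Mul(-15, -1) = 15)
Function('r')(l) = Rational(1125, 2) (Function('r')(l) = Mul(Rational(1, 6), Pow(15, 3)) = Mul(Rational(1, 6), 3375) = Rational(1125, 2))
Add(Mul(Mul(-124, 208), Pow(-9266, -1)), Mul(Function('r')(174), Pow(Function('G')(134, -6), -1))) = Add(Mul(Mul(-124, 208), Pow(-9266, -1)), Mul(Rational(1125, 2), Pow(134, -1))) = Add(Mul(-25792, Rational(-1, 9266)), Mul(Rational(1125, 2), Rational(1, 134))) = Add(Rational(12896, 4633), Rational(1125, 268)) = Rational(8668253, 1241644)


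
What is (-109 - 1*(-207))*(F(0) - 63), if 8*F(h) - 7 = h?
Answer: -24353/4 ≈ -6088.3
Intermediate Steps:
F(h) = 7/8 + h/8
(-109 - 1*(-207))*(F(0) - 63) = (-109 - 1*(-207))*((7/8 + (⅛)*0) - 63) = (-109 + 207)*((7/8 + 0) - 63) = 98*(7/8 - 63) = 98*(-497/8) = -24353/4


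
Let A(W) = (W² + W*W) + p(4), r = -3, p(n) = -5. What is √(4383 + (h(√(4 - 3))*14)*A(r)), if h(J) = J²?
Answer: √4565 ≈ 67.565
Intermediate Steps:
A(W) = -5 + 2*W² (A(W) = (W² + W*W) - 5 = (W² + W²) - 5 = 2*W² - 5 = -5 + 2*W²)
√(4383 + (h(√(4 - 3))*14)*A(r)) = √(4383 + ((√(4 - 3))²*14)*(-5 + 2*(-3)²)) = √(4383 + ((√1)²*14)*(-5 + 2*9)) = √(4383 + (1²*14)*(-5 + 18)) = √(4383 + (1*14)*13) = √(4383 + 14*13) = √(4383 + 182) = √4565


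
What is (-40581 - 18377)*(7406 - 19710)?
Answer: 725419232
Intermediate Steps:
(-40581 - 18377)*(7406 - 19710) = -58958*(-12304) = 725419232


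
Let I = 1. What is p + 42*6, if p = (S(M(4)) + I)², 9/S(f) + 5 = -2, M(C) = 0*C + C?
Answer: 12352/49 ≈ 252.08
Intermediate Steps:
M(C) = C (M(C) = 0 + C = C)
S(f) = -9/7 (S(f) = 9/(-5 - 2) = 9/(-7) = 9*(-⅐) = -9/7)
p = 4/49 (p = (-9/7 + 1)² = (-2/7)² = 4/49 ≈ 0.081633)
p + 42*6 = 4/49 + 42*6 = 4/49 + 252 = 12352/49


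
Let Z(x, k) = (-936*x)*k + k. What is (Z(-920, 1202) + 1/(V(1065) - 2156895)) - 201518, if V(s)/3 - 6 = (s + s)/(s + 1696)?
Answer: 6162762152100102707/5955131007 ≈ 1.0349e+9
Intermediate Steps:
Z(x, k) = k - 936*k*x (Z(x, k) = -936*k*x + k = k - 936*k*x)
V(s) = 18 + 6*s/(1696 + s) (V(s) = 18 + 3*((s + s)/(s + 1696)) = 18 + 3*((2*s)/(1696 + s)) = 18 + 3*(2*s/(1696 + s)) = 18 + 6*s/(1696 + s))
(Z(-920, 1202) + 1/(V(1065) - 2156895)) - 201518 = (1202*(1 - 936*(-920)) + 1/(24*(1272 + 1065)/(1696 + 1065) - 2156895)) - 201518 = (1202*(1 + 861120) + 1/(24*2337/2761 - 2156895)) - 201518 = (1202*861121 + 1/(24*(1/2761)*2337 - 2156895)) - 201518 = (1035067442 + 1/(56088/2761 - 2156895)) - 201518 = (1035067442 + 1/(-5955131007/2761)) - 201518 = (1035067442 - 2761/5955131007) - 201518 = 6163962218190371333/5955131007 - 201518 = 6162762152100102707/5955131007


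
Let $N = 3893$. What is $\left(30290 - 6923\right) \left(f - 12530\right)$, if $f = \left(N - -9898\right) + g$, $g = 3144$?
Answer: $102931635$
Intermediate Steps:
$f = 16935$ ($f = \left(3893 - -9898\right) + 3144 = \left(3893 + 9898\right) + 3144 = 13791 + 3144 = 16935$)
$\left(30290 - 6923\right) \left(f - 12530\right) = \left(30290 - 6923\right) \left(16935 - 12530\right) = \left(30290 - 6923\right) 4405 = 23367 \cdot 4405 = 102931635$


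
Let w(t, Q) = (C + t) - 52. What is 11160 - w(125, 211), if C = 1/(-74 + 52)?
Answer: 243915/22 ≈ 11087.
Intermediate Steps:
C = -1/22 (C = 1/(-22) = -1/22 ≈ -0.045455)
w(t, Q) = -1145/22 + t (w(t, Q) = (-1/22 + t) - 52 = -1145/22 + t)
11160 - w(125, 211) = 11160 - (-1145/22 + 125) = 11160 - 1*1605/22 = 11160 - 1605/22 = 243915/22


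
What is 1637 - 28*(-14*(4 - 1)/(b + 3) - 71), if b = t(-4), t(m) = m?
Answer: 2449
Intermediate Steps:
b = -4
1637 - 28*(-14*(4 - 1)/(b + 3) - 71) = 1637 - 28*(-14*(4 - 1)/(-4 + 3) - 71) = 1637 - 28*(-42/(-1) - 71) = 1637 - 28*(-42*(-1) - 71) = 1637 - 28*(-14*(-3) - 71) = 1637 - 28*(42 - 71) = 1637 - 28*(-29) = 1637 + 812 = 2449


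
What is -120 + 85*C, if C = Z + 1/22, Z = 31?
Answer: 55415/22 ≈ 2518.9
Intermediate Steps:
C = 683/22 (C = 31 + 1/22 = 683/22 ≈ 31.045)
-120 + 85*C = -120 + 85*(683/22) = -120 + 58055/22 = 55415/22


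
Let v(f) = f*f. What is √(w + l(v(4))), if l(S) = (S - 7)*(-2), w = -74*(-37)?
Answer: 4*√170 ≈ 52.154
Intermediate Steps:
w = 2738
v(f) = f²
l(S) = 14 - 2*S (l(S) = (-7 + S)*(-2) = 14 - 2*S)
√(w + l(v(4))) = √(2738 + (14 - 2*4²)) = √(2738 + (14 - 2*16)) = √(2738 + (14 - 32)) = √(2738 - 18) = √2720 = 4*√170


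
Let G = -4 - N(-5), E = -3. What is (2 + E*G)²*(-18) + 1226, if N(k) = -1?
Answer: -952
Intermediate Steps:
G = -3 (G = -4 - 1*(-1) = -4 + 1 = -3)
(2 + E*G)²*(-18) + 1226 = (2 - 3*(-3))²*(-18) + 1226 = (2 + 9)²*(-18) + 1226 = 11²*(-18) + 1226 = 121*(-18) + 1226 = -2178 + 1226 = -952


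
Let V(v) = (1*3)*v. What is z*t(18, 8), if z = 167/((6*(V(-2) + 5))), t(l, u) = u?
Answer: -668/3 ≈ -222.67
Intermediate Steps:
V(v) = 3*v
z = -167/6 (z = 167/((6*(3*(-2) + 5))) = 167/((6*(-6 + 5))) = 167/((6*(-1))) = 167/(-6) = 167*(-⅙) = -167/6 ≈ -27.833)
z*t(18, 8) = -167/6*8 = -668/3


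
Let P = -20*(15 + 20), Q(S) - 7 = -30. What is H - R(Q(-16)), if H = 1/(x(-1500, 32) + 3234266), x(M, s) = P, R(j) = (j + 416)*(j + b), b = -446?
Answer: 596001184423/3233566 ≈ 1.8432e+5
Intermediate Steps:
Q(S) = -23 (Q(S) = 7 - 30 = -23)
R(j) = (-446 + j)*(416 + j) (R(j) = (j + 416)*(j - 446) = (416 + j)*(-446 + j) = (-446 + j)*(416 + j))
P = -700 (P = -20*35 = -700)
x(M, s) = -700
H = 1/3233566 (H = 1/(-700 + 3234266) = 1/3233566 ≈ 3.0926e-7)
H - R(Q(-16)) = 1/3233566 - (-185536 + (-23)**2 - 30*(-23)) = 1/3233566 - (-185536 + 529 + 690) = 1/3233566 - 1*(-184317) = 1/3233566 + 184317 = 596001184423/3233566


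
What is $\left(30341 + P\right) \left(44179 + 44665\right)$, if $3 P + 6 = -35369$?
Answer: $\frac{4943990912}{3} \approx 1.648 \cdot 10^{9}$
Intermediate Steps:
$P = - \frac{35375}{3}$ ($P = -2 + \frac{1}{3} \left(-35369\right) = -2 - \frac{35369}{3} = - \frac{35375}{3} \approx -11792.0$)
$\left(30341 + P\right) \left(44179 + 44665\right) = \left(30341 - \frac{35375}{3}\right) \left(44179 + 44665\right) = \frac{55648}{3} \cdot 88844 = \frac{4943990912}{3}$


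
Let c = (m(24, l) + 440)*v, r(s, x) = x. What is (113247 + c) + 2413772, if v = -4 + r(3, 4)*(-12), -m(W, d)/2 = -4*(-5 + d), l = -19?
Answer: 2514123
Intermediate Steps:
m(W, d) = -40 + 8*d (m(W, d) = -(-8)*(-5 + d) = -2*(20 - 4*d) = -40 + 8*d)
v = -52 (v = -4 + 4*(-12) = -4 - 48 = -52)
c = -12896 (c = ((-40 + 8*(-19)) + 440)*(-52) = ((-40 - 152) + 440)*(-52) = (-192 + 440)*(-52) = 248*(-52) = -12896)
(113247 + c) + 2413772 = (113247 - 12896) + 2413772 = 100351 + 2413772 = 2514123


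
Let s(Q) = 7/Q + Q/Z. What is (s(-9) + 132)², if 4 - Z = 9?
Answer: 35832196/2025 ≈ 17695.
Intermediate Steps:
Z = -5 (Z = 4 - 1*9 = 4 - 9 = -5)
s(Q) = 7/Q - Q/5 (s(Q) = 7/Q + Q/(-5) = 7/Q + Q*(-⅕) = 7/Q - Q/5)
(s(-9) + 132)² = ((7/(-9) - ⅕*(-9)) + 132)² = ((7*(-⅑) + 9/5) + 132)² = ((-7/9 + 9/5) + 132)² = (46/45 + 132)² = (5986/45)² = 35832196/2025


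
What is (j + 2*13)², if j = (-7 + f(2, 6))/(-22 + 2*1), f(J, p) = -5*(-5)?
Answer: 63001/100 ≈ 630.01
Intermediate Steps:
f(J, p) = 25
j = -9/10 (j = (-7 + 25)/(-22 + 2*1) = 18/(-22 + 2) = 18/(-20) = 18*(-1/20) = -9/10 ≈ -0.90000)
(j + 2*13)² = (-9/10 + 2*13)² = (-9/10 + 26)² = (251/10)² = 63001/100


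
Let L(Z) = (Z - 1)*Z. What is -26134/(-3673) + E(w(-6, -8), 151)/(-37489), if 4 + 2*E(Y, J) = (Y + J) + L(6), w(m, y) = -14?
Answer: 1958876353/275394194 ≈ 7.1130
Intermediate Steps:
L(Z) = Z*(-1 + Z) (L(Z) = (-1 + Z)*Z = Z*(-1 + Z))
E(Y, J) = 13 + J/2 + Y/2 (E(Y, J) = -2 + ((Y + J) + 6*(-1 + 6))/2 = -2 + ((J + Y) + 6*5)/2 = -2 + ((J + Y) + 30)/2 = -2 + (30 + J + Y)/2 = -2 + (15 + J/2 + Y/2) = 13 + J/2 + Y/2)
-26134/(-3673) + E(w(-6, -8), 151)/(-37489) = -26134/(-3673) + (13 + (1/2)*151 + (1/2)*(-14))/(-37489) = -26134*(-1/3673) + (13 + 151/2 - 7)*(-1/37489) = 26134/3673 + (163/2)*(-1/37489) = 26134/3673 - 163/74978 = 1958876353/275394194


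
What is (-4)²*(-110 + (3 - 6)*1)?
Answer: -1808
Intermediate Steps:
(-4)²*(-110 + (3 - 6)*1) = 16*(-110 - 3*1) = 16*(-110 - 3) = 16*(-113) = -1808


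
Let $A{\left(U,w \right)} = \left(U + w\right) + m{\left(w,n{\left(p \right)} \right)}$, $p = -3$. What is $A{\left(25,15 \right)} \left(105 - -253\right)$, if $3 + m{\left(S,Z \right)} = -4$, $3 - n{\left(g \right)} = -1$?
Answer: $11814$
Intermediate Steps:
$n{\left(g \right)} = 4$ ($n{\left(g \right)} = 3 - -1 = 3 + 1 = 4$)
$m{\left(S,Z \right)} = -7$ ($m{\left(S,Z \right)} = -3 - 4 = -7$)
$A{\left(U,w \right)} = -7 + U + w$ ($A{\left(U,w \right)} = \left(U + w\right) - 7 = -7 + U + w$)
$A{\left(25,15 \right)} \left(105 - -253\right) = \left(-7 + 25 + 15\right) \left(105 - -253\right) = 33 \left(105 + 253\right) = 33 \cdot 358 = 11814$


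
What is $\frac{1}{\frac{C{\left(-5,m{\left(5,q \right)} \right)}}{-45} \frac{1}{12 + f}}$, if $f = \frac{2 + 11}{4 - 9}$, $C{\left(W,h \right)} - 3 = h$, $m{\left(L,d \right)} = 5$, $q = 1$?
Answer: $- \frac{423}{8} \approx -52.875$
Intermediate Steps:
$C{\left(W,h \right)} = 3 + h$
$f = - \frac{13}{5}$ ($f = \frac{13}{-5} = 13 \left(- \frac{1}{5}\right) = - \frac{13}{5} \approx -2.6$)
$\frac{1}{\frac{C{\left(-5,m{\left(5,q \right)} \right)}}{-45} \frac{1}{12 + f}} = \frac{1}{\frac{3 + 5}{-45} \frac{1}{12 - \frac{13}{5}}} = \frac{1}{8 \left(- \frac{1}{45}\right) \frac{1}{\frac{47}{5}}} = \frac{1}{\left(- \frac{8}{45}\right) \frac{5}{47}} = \frac{1}{- \frac{8}{423}} = - \frac{423}{8}$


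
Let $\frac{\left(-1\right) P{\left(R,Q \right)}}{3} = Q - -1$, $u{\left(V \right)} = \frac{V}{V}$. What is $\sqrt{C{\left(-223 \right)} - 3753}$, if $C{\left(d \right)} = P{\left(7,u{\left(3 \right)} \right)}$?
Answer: $i \sqrt{3759} \approx 61.311 i$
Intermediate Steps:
$u{\left(V \right)} = 1$
$P{\left(R,Q \right)} = -3 - 3 Q$ ($P{\left(R,Q \right)} = - 3 \left(Q - -1\right) = - 3 \left(Q + 1\right) = - 3 \left(1 + Q\right) = -3 - 3 Q$)
$C{\left(d \right)} = -6$ ($C{\left(d \right)} = -3 - 3 = -6$)
$\sqrt{C{\left(-223 \right)} - 3753} = \sqrt{-6 - 3753} = \sqrt{-3759} = i \sqrt{3759}$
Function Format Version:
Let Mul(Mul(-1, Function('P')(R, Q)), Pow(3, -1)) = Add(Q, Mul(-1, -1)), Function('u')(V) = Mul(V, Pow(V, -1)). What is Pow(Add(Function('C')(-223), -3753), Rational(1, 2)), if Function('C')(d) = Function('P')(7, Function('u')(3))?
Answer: Mul(I, Pow(3759, Rational(1, 2))) ≈ Mul(61.311, I)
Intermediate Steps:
Function('u')(V) = 1
Function('P')(R, Q) = Add(-3, Mul(-3, Q)) (Function('P')(R, Q) = Mul(-3, Add(Q, Mul(-1, -1))) = Mul(-3, Add(Q, 1)) = Mul(-3, Add(1, Q)) = Add(-3, Mul(-3, Q)))
Function('C')(d) = -6 (Function('C')(d) = Add(-3, Mul(-3, 1)) = Add(-3, -3) = -6)
Pow(Add(Function('C')(-223), -3753), Rational(1, 2)) = Pow(Add(-6, -3753), Rational(1, 2)) = Pow(-3759, Rational(1, 2)) = Mul(I, Pow(3759, Rational(1, 2)))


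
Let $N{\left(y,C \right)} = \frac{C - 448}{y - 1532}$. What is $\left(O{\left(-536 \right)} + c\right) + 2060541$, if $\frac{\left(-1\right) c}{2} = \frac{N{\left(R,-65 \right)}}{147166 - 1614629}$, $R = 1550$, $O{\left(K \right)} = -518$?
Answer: $\frac{3023007531592}{1467463} \approx 2.06 \cdot 10^{6}$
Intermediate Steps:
$N{\left(y,C \right)} = \frac{-448 + C}{-1532 + y}$
$c = - \frac{57}{1467463}$ ($c = - 2 \frac{\frac{1}{-1532 + 1550} \left(-448 - 65\right)}{147166 - 1614629} = - 2 \frac{\frac{1}{18} \left(-513\right)}{147166 - 1614629} = - 2 \frac{\frac{1}{18} \left(-513\right)}{-1467463} = - 2 \left(\left(- \frac{57}{2}\right) \left(- \frac{1}{1467463}\right)\right) = \left(-2\right) \frac{57}{2934926} = - \frac{57}{1467463} \approx -3.8843 \cdot 10^{-5}$)
$\left(O{\left(-536 \right)} + c\right) + 2060541 = \left(-518 - \frac{57}{1467463}\right) + 2060541 = - \frac{760145891}{1467463} + 2060541 = \frac{3023007531592}{1467463}$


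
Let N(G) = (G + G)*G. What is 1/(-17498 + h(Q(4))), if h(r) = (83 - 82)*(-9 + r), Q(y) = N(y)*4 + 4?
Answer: -1/17375 ≈ -5.7554e-5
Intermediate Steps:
N(G) = 2*G² (N(G) = (2*G)*G = 2*G²)
Q(y) = 4 + 8*y² (Q(y) = (2*y²)*4 + 4 = 8*y² + 4 = 4 + 8*y²)
h(r) = -9 + r (h(r) = 1*(-9 + r) = -9 + r)
1/(-17498 + h(Q(4))) = 1/(-17498 + (-9 + (4 + 8*4²))) = 1/(-17498 + (-9 + (4 + 8*16))) = 1/(-17498 + (-9 + (4 + 128))) = 1/(-17498 + (-9 + 132)) = 1/(-17498 + 123) = 1/(-17375) = -1/17375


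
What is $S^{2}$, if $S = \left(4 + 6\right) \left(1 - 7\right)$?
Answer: $3600$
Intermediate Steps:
$S = -60$ ($S = 10 \left(-6\right) = -60$)
$S^{2} = \left(-60\right)^{2} = 3600$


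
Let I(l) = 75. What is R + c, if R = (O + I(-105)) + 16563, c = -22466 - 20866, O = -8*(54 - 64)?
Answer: -26614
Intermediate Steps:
O = 80 (O = -8*(-10) = 80)
c = -43332
R = 16718 (R = (80 + 75) + 16563 = 155 + 16563 = 16718)
R + c = 16718 - 43332 = -26614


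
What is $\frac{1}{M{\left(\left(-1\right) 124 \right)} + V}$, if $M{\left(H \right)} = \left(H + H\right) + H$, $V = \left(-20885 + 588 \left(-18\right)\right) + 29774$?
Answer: $- \frac{1}{2067} \approx -0.00048379$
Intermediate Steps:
$V = -1695$ ($V = \left(-20885 - 10584\right) + 29774 = -31469 + 29774 = -1695$)
$M{\left(H \right)} = 3 H$ ($M{\left(H \right)} = 2 H + H = 3 H$)
$\frac{1}{M{\left(\left(-1\right) 124 \right)} + V} = \frac{1}{3 \left(\left(-1\right) 124\right) - 1695} = \frac{1}{3 \left(-124\right) - 1695} = \frac{1}{-372 - 1695} = \frac{1}{-2067} = - \frac{1}{2067}$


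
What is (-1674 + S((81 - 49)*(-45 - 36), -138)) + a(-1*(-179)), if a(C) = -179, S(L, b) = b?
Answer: -1991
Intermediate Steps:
(-1674 + S((81 - 49)*(-45 - 36), -138)) + a(-1*(-179)) = (-1674 - 138) - 179 = -1812 - 179 = -1991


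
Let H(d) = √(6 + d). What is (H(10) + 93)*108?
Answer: 10476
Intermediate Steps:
(H(10) + 93)*108 = (√(6 + 10) + 93)*108 = (√16 + 93)*108 = (4 + 93)*108 = 97*108 = 10476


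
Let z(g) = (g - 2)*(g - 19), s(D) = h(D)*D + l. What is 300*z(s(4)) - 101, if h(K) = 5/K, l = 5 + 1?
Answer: -21701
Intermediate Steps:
l = 6
s(D) = 11 (s(D) = (5/D)*D + 6 = 5 + 6 = 11)
z(g) = (-19 + g)*(-2 + g) (z(g) = (-2 + g)*(-19 + g) = (-19 + g)*(-2 + g))
300*z(s(4)) - 101 = 300*(38 + 11² - 21*11) - 101 = 300*(38 + 121 - 231) - 101 = 300*(-72) - 101 = -21600 - 101 = -21701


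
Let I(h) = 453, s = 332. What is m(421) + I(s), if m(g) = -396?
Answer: 57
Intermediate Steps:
m(421) + I(s) = -396 + 453 = 57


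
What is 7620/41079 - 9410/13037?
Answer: -95737150/178515641 ≈ -0.53630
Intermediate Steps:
7620/41079 - 9410/13037 = 7620*(1/41079) - 9410*1/13037 = 2540/13693 - 9410/13037 = -95737150/178515641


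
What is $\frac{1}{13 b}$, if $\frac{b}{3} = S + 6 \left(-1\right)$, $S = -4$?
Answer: $- \frac{1}{390} \approx -0.0025641$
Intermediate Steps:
$b = -30$ ($b = 3 \left(-4 + 6 \left(-1\right)\right) = 3 \left(-4 - 6\right) = 3 \left(-10\right) = -30$)
$\frac{1}{13 b} = \frac{1}{13 \left(-30\right)} = \frac{1}{-390} = - \frac{1}{390}$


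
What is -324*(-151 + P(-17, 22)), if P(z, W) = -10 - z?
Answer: 46656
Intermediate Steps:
-324*(-151 + P(-17, 22)) = -324*(-151 + (-10 - 1*(-17))) = -324*(-151 + (-10 + 17)) = -324*(-151 + 7) = -324*(-144) = 46656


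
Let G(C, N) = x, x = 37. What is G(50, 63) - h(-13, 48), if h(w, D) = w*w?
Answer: -132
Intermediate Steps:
h(w, D) = w²
G(C, N) = 37
G(50, 63) - h(-13, 48) = 37 - 1*(-13)² = 37 - 1*169 = 37 - 169 = -132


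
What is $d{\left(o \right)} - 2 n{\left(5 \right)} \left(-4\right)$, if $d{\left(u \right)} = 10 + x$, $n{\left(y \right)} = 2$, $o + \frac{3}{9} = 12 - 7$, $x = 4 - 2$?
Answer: $28$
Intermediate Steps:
$x = 2$ ($x = 4 - 2 = 2$)
$o = \frac{14}{3}$ ($o = - \frac{1}{3} + \left(12 - 7\right) = - \frac{1}{3} + 5 = \frac{14}{3} \approx 4.6667$)
$d{\left(u \right)} = 12$ ($d{\left(u \right)} = 10 + 2 = 12$)
$d{\left(o \right)} - 2 n{\left(5 \right)} \left(-4\right) = 12 - 2 \cdot 2 \left(-4\right) = 12 - 4 \left(-4\right) = 12 - -16 = 12 + 16 = 28$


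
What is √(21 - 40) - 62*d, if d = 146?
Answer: -9052 + I*√19 ≈ -9052.0 + 4.3589*I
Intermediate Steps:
√(21 - 40) - 62*d = √(21 - 40) - 62*146 = √(-19) - 9052 = I*√19 - 9052 = -9052 + I*√19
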